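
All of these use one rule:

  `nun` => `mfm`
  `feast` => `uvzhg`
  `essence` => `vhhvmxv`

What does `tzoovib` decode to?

Each pair mirrors across the alphabet (n↔m, u↔f, n↔m): positions sum to 25. Letters are reflected about the middle of the alphabet (position → 25−position): Atbash.
Reversing it on tzoovib: t↔g, z↔a, o↔l, o↔l, v↔e, i↔r, b↔y.

gallery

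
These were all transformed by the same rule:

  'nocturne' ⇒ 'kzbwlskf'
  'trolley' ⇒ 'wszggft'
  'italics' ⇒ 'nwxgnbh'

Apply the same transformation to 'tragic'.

n(13)→k(10) and o(14)→z(25) fit y≡15x+23 (mod 26); the inverse of 15 mod 26 is 7. Each letter's alphabet position (a=0..z=25) is mapped through 15·x+23 mod 26 — an affine cipher.
Applying it to tragic: t(19)→15·19+23≡22=w; r(17)→15·17+23≡18=s; a(0)→15·0+23≡23=x; g(6)→15·6+23≡9=j; i(8)→15·8+23≡13=n; c(2)→15·2+23≡1=b (all mod 26).

wsxjnb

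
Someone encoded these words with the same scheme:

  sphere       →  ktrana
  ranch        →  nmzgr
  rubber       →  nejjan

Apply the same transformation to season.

Treating letters as 0–25, the rule is x ↦ 23x + 12 (mod 26).
Applying it to season: s(18)→23·18+12≡10=k; e(4)→23·4+12≡0=a; a(0)→23·0+12≡12=m; s(18)→23·18+12≡10=k; o(14)→23·14+12≡22=w; n(13)→23·13+12≡25=z (all mod 26).

kamkwz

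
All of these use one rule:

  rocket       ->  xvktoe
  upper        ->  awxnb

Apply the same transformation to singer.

ypvpoc

In rocket: r→x is +6, o→v is +7, c→k is +8, k→t is +9 — the shift increases by 1 each position. Letter i (0-indexed) is shifted by i+6, so successive shifts are 6, 7, 8, ….
Applying it to singer: s+6=y, i+7=p, n+8=v, g+9=p, e+10=o, r+11=c.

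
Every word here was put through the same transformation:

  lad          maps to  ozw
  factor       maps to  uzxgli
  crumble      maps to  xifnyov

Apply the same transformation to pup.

Letters are reflected about the middle of the alphabet (position → 25−position): Atbash.
For pup: p↔k, u↔f, p↔k.

kfk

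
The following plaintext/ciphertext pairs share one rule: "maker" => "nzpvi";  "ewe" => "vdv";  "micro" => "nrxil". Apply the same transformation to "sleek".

Each pair mirrors across the alphabet (m↔n, a↔z, k↔p): positions sum to 25. Each letter is replaced by its mirror in the alphabet: a↔z, b↔y, c↔x, and so on (the Atbash cipher).
On sleek: s↔h, l↔o, e↔v, e↔v, k↔p.

hovvp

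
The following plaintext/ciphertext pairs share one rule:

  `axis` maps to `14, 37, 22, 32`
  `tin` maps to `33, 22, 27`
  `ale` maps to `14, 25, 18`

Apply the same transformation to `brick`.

15, 31, 22, 16, 24

a is letter #1 and maps to 14: an offset of 13. Letters become their 1-based position plus 13 (so a→14, b→15, …).
On brick: b=2→15, r=18→31, i=9→22, c=3→16, k=11→24.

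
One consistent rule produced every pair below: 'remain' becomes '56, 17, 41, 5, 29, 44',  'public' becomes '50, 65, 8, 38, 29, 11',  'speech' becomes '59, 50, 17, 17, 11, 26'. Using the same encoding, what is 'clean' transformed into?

r(#18)→56 and e(#5)→17: differences scale by 3, so n = 3·pos + 2. Each letter becomes 3×(its alphabet position, a=1..z=26) + 2.
On clean: c=3→11, l=12→38, e=5→17, a=1→5, n=14→44.

11, 38, 17, 5, 44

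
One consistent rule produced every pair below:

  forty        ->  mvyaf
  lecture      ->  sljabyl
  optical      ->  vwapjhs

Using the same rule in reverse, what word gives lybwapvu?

Compare letters: f→m is +7, o→v is +7, r→y is +7 — a constant shift. It's a constant shift of +7 (ROT7).
Decoding lybwapvu: l−7=e, y−7=r, b−7=u, w−7=p, a−7=t, p−7=i, v−7=o, u−7=n.

eruption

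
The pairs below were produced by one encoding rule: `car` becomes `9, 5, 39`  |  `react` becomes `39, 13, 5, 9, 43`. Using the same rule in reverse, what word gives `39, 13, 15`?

With a=1..z=26, the number is 2·pos + 3.
Decoding 39, 13, 15: 39→(39−3)÷2=18=r, 13→(13−3)÷2=5=e, 15→(15−3)÷2=6=f.

ref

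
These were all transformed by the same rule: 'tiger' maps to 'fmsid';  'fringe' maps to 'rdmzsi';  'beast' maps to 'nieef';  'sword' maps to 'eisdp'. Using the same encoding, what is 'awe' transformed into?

eii

The rule splits by letter class: vowels +4, consonants +12.
On awe: a(vowel)+4=e, w(cons)+12=i, e(vowel)+4=i.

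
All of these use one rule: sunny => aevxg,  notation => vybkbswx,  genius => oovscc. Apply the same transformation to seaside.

Shifts by position in sunny: pos 0: s→a (+8), pos 1: u→e (+10), pos 2: n→v (+8), pos 3: n→x (+10) — repeating every 2. It's a Vigenère-style cipher with numeric key [8,10]: position i shifts by key[i mod 2].
For seaside: s+8=a, e+10=o, a+8=i, s+10=c, i+8=q, d+10=n, e+8=m.

aoicqnm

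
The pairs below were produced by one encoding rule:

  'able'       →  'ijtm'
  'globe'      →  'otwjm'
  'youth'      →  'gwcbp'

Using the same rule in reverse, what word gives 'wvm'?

Compare letters: a→i is +8, b→j is +8, l→t is +8 — a constant shift. Every letter moves 8 places later in the alphabet, wrapping around z→a.
Undoing it on wvm: w−8=o, v−8=n, m−8=e.

one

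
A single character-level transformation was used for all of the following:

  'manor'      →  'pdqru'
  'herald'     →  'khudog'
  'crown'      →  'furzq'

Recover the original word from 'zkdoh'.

Compare letters: m→p is +3, a→d is +3, n→q is +3 — a constant shift. Every letter moves 3 places later in the alphabet, wrapping around z→a.
Decoding zkdoh: z−3=w, k−3=h, d−3=a, o−3=l, h−3=e.

whale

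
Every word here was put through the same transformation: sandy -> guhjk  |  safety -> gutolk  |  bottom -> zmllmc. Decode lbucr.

Treating letters as 0–25, the rule is x ↦ 5x + 20 (mod 26).
Reversing it on lbucr: l(11)→21·(11−20)≡19=t; b(1)→21·(1−20)≡17=r; u(20)→21·(20−20)≡0=a; c(2)→21·(2−20)≡12=m; r(17)→21·(17−20)≡15=p (all mod 26).

tramp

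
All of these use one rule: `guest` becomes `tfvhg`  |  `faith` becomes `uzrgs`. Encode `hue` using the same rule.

sfv

Each pair mirrors across the alphabet (g↔t, u↔f, e↔v): positions sum to 25. This is the alphabet-reversal cipher (Atbash): a becomes z, b becomes y, etc.
Applying it to hue: h↔s, u↔f, e↔v.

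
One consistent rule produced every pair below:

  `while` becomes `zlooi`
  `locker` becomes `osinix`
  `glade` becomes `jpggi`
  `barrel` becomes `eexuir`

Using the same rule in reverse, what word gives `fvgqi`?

Shifts by position in while: pos 0: w→z (+3), pos 1: h→l (+4), pos 2: i→o (+6), pos 3: l→o (+3), pos 4: e→i (+4) — repeating every 3. It's a Vigenère-style cipher with numeric key [3,4,6]: position i shifts by key[i mod 3].
Reversing it on fvgqi: f−3=c, v−4=r, g−6=a, q−3=n, i−4=e.

crane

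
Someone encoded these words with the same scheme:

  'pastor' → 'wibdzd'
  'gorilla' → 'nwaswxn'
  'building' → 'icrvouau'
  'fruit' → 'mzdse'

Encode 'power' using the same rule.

In pastor: p→w is +7, a→i is +8, s→b is +9, t→d is +10 — the shift increases by 1 each position. Letter i (0-indexed) is shifted by i+7, so successive shifts are 7, 8, 9, ….
On power: p+7=w, o+8=w, w+9=f, e+10=o, r+11=c.

wwfoc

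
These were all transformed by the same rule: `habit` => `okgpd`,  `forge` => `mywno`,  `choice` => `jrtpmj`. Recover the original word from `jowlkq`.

Shifts by position in habit: pos 0: h→o (+7), pos 1: a→k (+10), pos 2: b→g (+5), pos 3: i→p (+7), pos 4: t→d (+10) — repeating every 3. A repeating key of period 3 is used — shifts +7, +10, +5 over and over.
Undoing it on jowlkq: j−7=c, o−10=e, w−5=r, l−7=e, k−10=a, q−5=l.

cereal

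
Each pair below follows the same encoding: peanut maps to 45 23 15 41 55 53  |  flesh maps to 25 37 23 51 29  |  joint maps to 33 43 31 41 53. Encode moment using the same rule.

p(#16)→45 and e(#5)→23: differences scale by 2, so n = 2·pos + 13. The formula is n = 2×(alphabet index, a=1) + 13.
On moment: m=13→39, o=15→43, m=13→39, e=5→23, n=14→41, t=20→53.

39 43 39 23 41 53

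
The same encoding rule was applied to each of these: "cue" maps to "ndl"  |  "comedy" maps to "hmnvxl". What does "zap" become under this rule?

Read the word backwards and shift each letter +9.
On zap: reverse → paz; then shift: p+9=y, a+9=j, z+9=i.

yji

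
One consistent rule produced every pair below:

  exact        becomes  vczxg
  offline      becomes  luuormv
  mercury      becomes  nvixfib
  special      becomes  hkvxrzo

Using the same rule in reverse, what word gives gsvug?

theft

e(4)→v(21) and x(23)→c(2) fit y≡25x+25 (mod 26); the inverse of 25 mod 26 is 25. This is an affine cipher: with a=0,…,z=25, each position x becomes (25x+25) mod 26.
Decoding gsvug: g(6)→25·(6−25)≡19=t; s(18)→25·(18−25)≡7=h; v(21)→25·(21−25)≡4=e; u(20)→25·(20−25)≡5=f; g(6)→25·(6−25)≡19=t (all mod 26).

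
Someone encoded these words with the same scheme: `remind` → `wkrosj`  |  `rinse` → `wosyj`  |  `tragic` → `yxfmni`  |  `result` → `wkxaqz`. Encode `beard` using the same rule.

gkfxi

Shifts by position in remind: pos 0: r→w (+5), pos 1: e→k (+6), pos 2: m→r (+5), pos 3: i→o (+6) — repeating every 2. A repeating key of period 2 is used — shifts +5, +6 over and over.
For beard: b+5=g, e+6=k, a+5=f, r+6=x, d+5=i.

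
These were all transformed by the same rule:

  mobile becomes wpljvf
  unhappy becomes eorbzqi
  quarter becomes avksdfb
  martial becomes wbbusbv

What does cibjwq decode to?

shrimp

It's a Vigenère-style cipher with numeric key [10,1]: position i shifts by key[i mod 2].
Undoing it on cibjwq: c−10=s, i−1=h, b−10=r, j−1=i, w−10=m, q−1=p.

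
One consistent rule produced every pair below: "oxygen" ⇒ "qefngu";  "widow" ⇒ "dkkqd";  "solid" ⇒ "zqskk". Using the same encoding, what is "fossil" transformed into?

mqzzks

The shift depends on letter class: consonant x→e is +7, but vowel o→q is +2. The rule splits by letter class: vowels +2, consonants +7.
Applying it to fossil: f(cons)+7=m, o(vowel)+2=q, s(cons)+7=z, s(cons)+7=z, i(vowel)+2=k, l(cons)+7=s.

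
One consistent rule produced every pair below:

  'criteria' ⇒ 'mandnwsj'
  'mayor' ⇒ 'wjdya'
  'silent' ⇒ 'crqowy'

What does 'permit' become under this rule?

Shifts by position in criteria: pos 0: c→m (+10), pos 1: r→a (+9), pos 2: i→n (+5), pos 3: t→d (+10), pos 4: e→n (+9), pos 5: r→w (+5) — repeating every 3. The shifts repeat in a cycle of length 3: positions 0,1,… shift by +10, +9, +5, then the pattern repeats.
Applying it to permit: p+10=z, e+9=n, r+5=w, m+10=w, i+9=r, t+5=y.

znwwry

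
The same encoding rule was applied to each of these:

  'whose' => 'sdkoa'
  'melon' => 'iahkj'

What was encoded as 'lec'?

Compare letters: w→s is +22, h→d is +22, o→k is +22 — a constant shift. It's a constant shift of +22 (ROT22).
Reversing it on lec: l−22=p, e−22=i, c−22=g.

pig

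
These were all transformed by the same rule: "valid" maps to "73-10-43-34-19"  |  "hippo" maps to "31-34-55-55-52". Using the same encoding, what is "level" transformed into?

43-22-73-22-43

v(#22)→73 and a(#1)→10: differences scale by 3, so n = 3·pos + 7. With a=1..z=26, the number is 3·pos + 7.
For level: l=12→43, e=5→22, v=22→73, e=5→22, l=12→43.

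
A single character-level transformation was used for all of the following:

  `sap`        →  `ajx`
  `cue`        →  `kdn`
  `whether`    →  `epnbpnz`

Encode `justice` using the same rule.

rdabrkn

The shift depends on letter class: consonant s→a is +8, but vowel a→j is +9. Vowels shift forward by 9 and consonants shift forward by 8.
Applying it to justice: j(cons)+8=r, u(vowel)+9=d, s(cons)+8=a, t(cons)+8=b, i(vowel)+9=r, c(cons)+8=k, e(vowel)+9=n.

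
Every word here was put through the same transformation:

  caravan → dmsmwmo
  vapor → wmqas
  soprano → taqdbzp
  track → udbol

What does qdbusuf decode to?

It's a Vigenère-style cipher with numeric key [1,12]: position i shifts by key[i mod 2].
Decoding qdbusuf: q−1=p, d−12=r, b−1=a, u−12=i, s−1=r, u−12=i, f−1=e.

prairie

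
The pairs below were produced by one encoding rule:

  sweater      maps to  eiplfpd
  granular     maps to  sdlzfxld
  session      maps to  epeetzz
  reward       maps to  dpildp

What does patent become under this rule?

The shift depends on letter class: consonant s→e is +12, but vowel e→p is +11. The rule splits by letter class: vowels +11, consonants +12.
For patent: p(cons)+12=b, a(vowel)+11=l, t(cons)+12=f, e(vowel)+11=p, n(cons)+12=z, t(cons)+12=f.

blfpzf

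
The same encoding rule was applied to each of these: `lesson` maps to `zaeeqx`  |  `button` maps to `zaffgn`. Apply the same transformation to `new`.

iqz

Read the word backwards and shift each letter +12.
Applying it to new: reverse → wen; then shift: w+12=i, e+12=q, n+12=z.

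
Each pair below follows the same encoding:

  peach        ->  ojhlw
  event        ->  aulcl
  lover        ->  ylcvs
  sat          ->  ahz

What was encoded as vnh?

ago

The output letters match the input read backwards, each shifted +7: peach reversed is hcaep. Read the word backwards and shift each letter +7.
Undoing it on vnh: shift back: v−7=o, n−7=g, h−7=a → oga; then reverse → ago.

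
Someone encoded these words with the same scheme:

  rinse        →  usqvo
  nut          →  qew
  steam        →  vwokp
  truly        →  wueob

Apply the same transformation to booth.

eyywk

The shift depends on letter class: consonant r→u is +3, but vowel i→s is +10. The rule splits by letter class: vowels +10, consonants +3.
For booth: b(cons)+3=e, o(vowel)+10=y, o(vowel)+10=y, t(cons)+3=w, h(cons)+3=k.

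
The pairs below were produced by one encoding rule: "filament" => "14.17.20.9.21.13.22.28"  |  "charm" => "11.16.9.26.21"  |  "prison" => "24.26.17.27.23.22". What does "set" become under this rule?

Each letter is replaced by its alphabet position (a=1..z=26) + 8.
On set: s=19→27, e=5→13, t=20→28.

27.13.28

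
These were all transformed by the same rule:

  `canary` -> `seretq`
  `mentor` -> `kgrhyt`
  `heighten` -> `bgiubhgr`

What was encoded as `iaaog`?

issue

c(2)→s(18) and a(0)→e(4) fit y≡7x+4 (mod 26); the inverse of 7 mod 26 is 15. This is an affine cipher: with a=0,…,z=25, each position x becomes (7x+4) mod 26.
Undoing it on iaaog: i(8)→15·(8−4)≡8=i; a(0)→15·(0−4)≡18=s; a(0)→15·(0−4)≡18=s; o(14)→15·(14−4)≡20=u; g(6)→15·(6−4)≡4=e (all mod 26).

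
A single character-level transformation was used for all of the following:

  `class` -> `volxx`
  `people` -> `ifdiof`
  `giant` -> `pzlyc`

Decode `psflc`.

c(2)→v(21) and l(11)→o(14) fit y≡5x+11 (mod 26); the inverse of 5 mod 26 is 21. Treating letters as 0–25, the rule is x ↦ 5x + 11 (mod 26).
Decoding psflc: p(15)→21·(15−11)≡6=g; s(18)→21·(18−11)≡17=r; f(5)→21·(5−11)≡4=e; l(11)→21·(11−11)≡0=a; c(2)→21·(2−11)≡19=t (all mod 26).

great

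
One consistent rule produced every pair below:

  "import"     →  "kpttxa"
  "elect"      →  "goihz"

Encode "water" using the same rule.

Letter i (0-indexed) is shifted by i+2, so successive shifts are 2, 3, 4, ….
On water: w+2=y, a+3=d, t+4=x, e+5=j, r+6=x.

ydxjx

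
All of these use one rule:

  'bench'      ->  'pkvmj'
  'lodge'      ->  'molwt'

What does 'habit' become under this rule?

bqjip

The output letters match the input read backwards, each shifted +8: bench reversed is hcneb. Two steps: reverse the string, then apply a Caesar shift of +8.
On habit: reverse → tibah; then shift: t+8=b, i+8=q, b+8=j, a+8=i, h+8=p.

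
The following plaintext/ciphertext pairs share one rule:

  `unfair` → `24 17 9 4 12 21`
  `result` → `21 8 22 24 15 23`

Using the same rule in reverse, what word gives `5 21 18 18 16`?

broom

The number is (letter's place in the alphabet, a=1) + 3.
Reversing it on 5 21 18 18 16: 5→(5−3)÷1=2=b, 21→(21−3)÷1=18=r, 18→(18−3)÷1=15=o, 18→(18−3)÷1=15=o, 16→(16−3)÷1=13=m.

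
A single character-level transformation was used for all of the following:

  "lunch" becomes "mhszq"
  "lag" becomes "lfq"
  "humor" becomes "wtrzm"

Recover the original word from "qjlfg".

The output letters match the input read backwards, each shifted +5: lunch reversed is hcnul. Read the word backwards and shift each letter +5.
Undoing it on qjlfg: shift back: q−5=l, j−5=e, l−5=g, f−5=a, g−5=b → legab; then reverse → bagel.

bagel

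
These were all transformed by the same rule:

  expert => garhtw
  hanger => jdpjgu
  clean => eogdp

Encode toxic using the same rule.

vrzle

It's a Vigenère-style cipher with numeric key [2,3]: position i shifts by key[i mod 2].
For toxic: t+2=v, o+3=r, x+2=z, i+3=l, c+2=e.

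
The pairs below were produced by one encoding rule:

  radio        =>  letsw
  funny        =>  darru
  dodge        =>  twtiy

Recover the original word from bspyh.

Treating letters as 0–25, the rule is x ↦ 5x + 4 (mod 26).
Reversing it on bspyh: b(1)→21·(1−4)≡15=p; s(18)→21·(18−4)≡8=i; p(15)→21·(15−4)≡23=x; y(24)→21·(24−4)≡4=e; h(7)→21·(7−4)≡11=l (all mod 26).

pixel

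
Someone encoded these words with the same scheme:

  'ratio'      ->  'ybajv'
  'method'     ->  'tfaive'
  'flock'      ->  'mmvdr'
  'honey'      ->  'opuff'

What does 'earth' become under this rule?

Shifts by position in ratio: pos 0: r→y (+7), pos 1: a→b (+1), pos 2: t→a (+7), pos 3: i→j (+1) — repeating every 2. A repeating key of period 2 is used — shifts +7, +1 over and over.
On earth: e+7=l, a+1=b, r+7=y, t+1=u, h+7=o.

lbyuo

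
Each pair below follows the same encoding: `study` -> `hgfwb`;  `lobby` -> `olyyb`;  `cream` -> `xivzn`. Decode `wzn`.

Each pair mirrors across the alphabet (s↔h, t↔g, u↔f): positions sum to 25. This is the alphabet-reversal cipher (Atbash): a becomes z, b becomes y, etc.
Reversing it on wzn: w↔d, z↔a, n↔m.

dam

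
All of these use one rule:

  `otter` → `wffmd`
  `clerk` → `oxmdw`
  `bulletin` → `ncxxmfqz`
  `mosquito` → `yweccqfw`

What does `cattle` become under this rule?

The shift depends on letter class: consonant t→f is +12, but vowel o→w is +8. Two shifts are in play — +8 for a/e/i/o/u, +12 for every other letter.
Applying it to cattle: c(cons)+12=o, a(vowel)+8=i, t(cons)+12=f, t(cons)+12=f, l(cons)+12=x, e(vowel)+8=m.

oiffxm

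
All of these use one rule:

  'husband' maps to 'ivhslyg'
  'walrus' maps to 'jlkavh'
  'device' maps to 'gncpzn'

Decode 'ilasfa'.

harbor

Treating letters as 0–25, the rule is x ↦ 7x + 11 (mod 26).
Decoding ilasfa: i(8)→15·(8−11)≡7=h; l(11)→15·(11−11)≡0=a; a(0)→15·(0−11)≡17=r; s(18)→15·(18−11)≡1=b; f(5)→15·(5−11)≡14=o; a(0)→15·(0−11)≡17=r (all mod 26).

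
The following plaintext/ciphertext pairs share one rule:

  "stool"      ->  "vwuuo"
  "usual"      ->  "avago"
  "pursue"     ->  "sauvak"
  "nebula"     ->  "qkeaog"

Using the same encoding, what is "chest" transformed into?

fkkvw

Vowels shift forward by 6 and consonants shift forward by 3.
For chest: c(cons)+3=f, h(cons)+3=k, e(vowel)+6=k, s(cons)+3=v, t(cons)+3=w.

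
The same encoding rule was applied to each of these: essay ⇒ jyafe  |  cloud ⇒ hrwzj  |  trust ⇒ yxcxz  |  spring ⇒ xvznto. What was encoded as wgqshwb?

Shifts by position in essay: pos 0: e→j (+5), pos 1: s→y (+6), pos 2: s→a (+8), pos 3: a→f (+5), pos 4: y→e (+6) — repeating every 3. A repeating key of period 3 is used — shifts +5, +6, +8 over and over.
Reversing it on wgqshwb: w−5=r, g−6=a, q−8=i, s−5=n, h−6=b, w−8=o, b−5=w.

rainbow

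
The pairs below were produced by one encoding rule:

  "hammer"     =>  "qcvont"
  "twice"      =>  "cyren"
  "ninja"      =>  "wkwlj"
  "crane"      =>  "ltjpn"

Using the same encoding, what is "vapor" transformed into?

ecyqa

Shifts by position in hammer: pos 0: h→q (+9), pos 1: a→c (+2), pos 2: m→v (+9), pos 3: m→o (+2) — repeating every 2. It's a Vigenère-style cipher with numeric key [9,2]: position i shifts by key[i mod 2].
For vapor: v+9=e, a+2=c, p+9=y, o+2=q, r+9=a.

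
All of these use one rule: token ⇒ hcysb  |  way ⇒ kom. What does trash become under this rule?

hfogv

This is a Caesar cipher with shift 14.
On trash: t+14=h, r+14=f, a+14=o, s+14=g, h+14=v.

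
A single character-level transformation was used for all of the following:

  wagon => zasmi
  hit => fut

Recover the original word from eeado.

cross

The word is reversed, then every letter is shifted forward by 12.
Reversing it on eeado: shift back: e−12=s, e−12=s, a−12=o, d−12=r, o−12=c → ssorc; then reverse → cross.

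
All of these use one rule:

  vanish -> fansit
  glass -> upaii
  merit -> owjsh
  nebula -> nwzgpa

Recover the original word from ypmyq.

clock

Treating letters as 0–25, the rule is x ↦ 25x + 0 (mod 26).
Undoing it on ypmyq: y(24)→25·(24−0)≡2=c; p(15)→25·(15−0)≡11=l; m(12)→25·(12−0)≡14=o; y(24)→25·(24−0)≡2=c; q(16)→25·(16−0)≡10=k (all mod 26).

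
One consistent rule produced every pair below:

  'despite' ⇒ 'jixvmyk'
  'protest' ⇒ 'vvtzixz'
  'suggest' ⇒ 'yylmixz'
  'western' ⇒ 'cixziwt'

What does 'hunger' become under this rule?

nysmiw

Shifts by position in despite: pos 0: d→j (+6), pos 1: e→i (+4), pos 2: s→x (+5), pos 3: p→v (+6), pos 4: i→m (+4), pos 5: t→y (+5) — repeating every 3. A repeating key of period 3 is used — shifts +6, +4, +5 over and over.
For hunger: h+6=n, u+4=y, n+5=s, g+6=m, e+4=i, r+5=w.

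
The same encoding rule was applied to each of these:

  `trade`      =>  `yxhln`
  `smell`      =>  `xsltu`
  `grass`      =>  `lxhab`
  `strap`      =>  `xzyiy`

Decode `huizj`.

cobra

In trade: t→y is +5, r→x is +6, a→h is +7, d→l is +8 — the shift increases by 1 each position. Each letter shifts forward by (position + 5), i.e. 5, 6, 7, … — the shift grows by one for each successive letter.
Reversing it on huizj: h−5=c, u−6=o, i−7=b, z−8=r, j−9=a.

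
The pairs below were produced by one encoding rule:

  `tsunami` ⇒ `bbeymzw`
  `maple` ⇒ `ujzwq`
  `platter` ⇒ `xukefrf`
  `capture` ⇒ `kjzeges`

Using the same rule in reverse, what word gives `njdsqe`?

father

The shift increases by 1 at each position, starting from +8: 8, 9, 10, ….
Undoing it on njdsqe: n−8=f, j−9=a, d−10=t, s−11=h, q−12=e, e−13=r.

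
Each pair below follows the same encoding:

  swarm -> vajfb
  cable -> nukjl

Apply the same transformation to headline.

The output letters match the input read backwards, each shifted +9: swarm reversed is mraws. Two steps: reverse the string, then apply a Caesar shift of +9.
On headline: reverse → enildaeh; then shift: e+9=n, n+9=w, i+9=r, l+9=u, d+9=m, a+9=j, e+9=n, h+9=q.

nwrumjnq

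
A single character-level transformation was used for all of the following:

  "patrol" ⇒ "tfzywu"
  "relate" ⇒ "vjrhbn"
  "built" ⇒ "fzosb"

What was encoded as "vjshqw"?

Letter i (0-indexed) is shifted by i+4, so successive shifts are 4, 5, 6, ….
Undoing it on vjshqw: v−4=r, j−5=e, s−6=m, h−7=a, q−8=i, w−9=n.

remain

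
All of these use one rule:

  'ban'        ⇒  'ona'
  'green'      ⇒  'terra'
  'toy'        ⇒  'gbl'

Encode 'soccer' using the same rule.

Compare letters: b→o is +13, a→n is +13, n→a is +13 — a constant shift. This is a Caesar cipher with shift 13.
For soccer: s+13=f, o+13=b, c+13=p, c+13=p, e+13=r, r+13=e.

fbppre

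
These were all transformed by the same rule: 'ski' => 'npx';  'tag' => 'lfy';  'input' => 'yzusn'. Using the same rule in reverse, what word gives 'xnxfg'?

basis

The word is reversed, then every letter is shifted forward by 5.
Decoding xnxfg: shift back: x−5=s, n−5=i, x−5=s, f−5=a, g−5=b → sisab; then reverse → basis.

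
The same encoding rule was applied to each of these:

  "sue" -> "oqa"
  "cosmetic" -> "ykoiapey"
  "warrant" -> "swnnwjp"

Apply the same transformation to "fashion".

Every letter moves 22 places later in the alphabet, wrapping around z→a.
Applying it to fashion: f+22=b, a+22=w, s+22=o, h+22=d, i+22=e, o+22=k, n+22=j.

bwodekj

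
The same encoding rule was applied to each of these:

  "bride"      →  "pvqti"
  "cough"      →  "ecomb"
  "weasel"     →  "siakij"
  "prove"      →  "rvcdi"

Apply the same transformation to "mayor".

yawcv

b(1)→p(15) and r(17)→v(21) fit y≡15x+0 (mod 26); the inverse of 15 mod 26 is 7. This is an affine cipher: with a=0,…,z=25, each position x becomes (15x+0) mod 26.
On mayor: m(12)→15·12+0≡24=y; a(0)→15·0+0≡0=a; y(24)→15·24+0≡22=w; o(14)→15·14+0≡2=c; r(17)→15·17+0≡21=v (all mod 26).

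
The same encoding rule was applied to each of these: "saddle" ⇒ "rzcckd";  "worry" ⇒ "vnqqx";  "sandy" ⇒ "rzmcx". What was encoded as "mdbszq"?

Compare letters: s→r is +25, a→z is +25, d→c is +25 — a constant shift. It's a constant shift of +25 (ROT25).
Undoing it on mdbszq: m−25=n, d−25=e, b−25=c, s−25=t, z−25=a, q−25=r.

nectar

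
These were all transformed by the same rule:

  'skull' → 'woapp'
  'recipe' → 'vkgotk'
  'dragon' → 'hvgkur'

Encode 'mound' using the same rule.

quarh

The shift depends on letter class: consonant s→w is +4, but vowel u→a is +6. The rule splits by letter class: vowels +6, consonants +4.
On mound: m(cons)+4=q, o(vowel)+6=u, u(vowel)+6=a, n(cons)+4=r, d(cons)+4=h.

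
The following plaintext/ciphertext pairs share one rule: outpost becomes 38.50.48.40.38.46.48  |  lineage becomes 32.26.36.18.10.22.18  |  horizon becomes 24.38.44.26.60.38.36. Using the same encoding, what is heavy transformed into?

With a=1..z=26, the number is 2·pos + 8.
Applying it to heavy: h=8→24, e=5→18, a=1→10, v=22→52, y=25→58.

24.18.10.52.58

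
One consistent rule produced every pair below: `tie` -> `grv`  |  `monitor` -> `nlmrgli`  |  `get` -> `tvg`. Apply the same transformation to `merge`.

Each letter is replaced by its mirror in the alphabet: a↔z, b↔y, c↔x, and so on (the Atbash cipher).
On merge: m↔n, e↔v, r↔i, g↔t, e↔v.

nvitv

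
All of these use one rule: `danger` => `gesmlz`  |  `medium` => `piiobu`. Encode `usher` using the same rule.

In danger: d→g is +3, a→e is +4, n→s is +5, g→m is +6 — the shift increases by 1 each position. The shift increases by 1 at each position, starting from +3: 3, 4, 5, ….
On usher: u+3=x, s+4=w, h+5=m, e+6=k, r+7=y.

xwmky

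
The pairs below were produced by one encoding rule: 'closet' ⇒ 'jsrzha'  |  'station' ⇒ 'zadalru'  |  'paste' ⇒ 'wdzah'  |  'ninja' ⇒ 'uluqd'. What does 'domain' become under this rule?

krtdlu

The shift depends on letter class: consonant c→j is +7, but vowel o→r is +3. Two shifts are in play — +3 for a/e/i/o/u, +7 for every other letter.
On domain: d(cons)+7=k, o(vowel)+3=r, m(cons)+7=t, a(vowel)+3=d, i(vowel)+3=l, n(cons)+7=u.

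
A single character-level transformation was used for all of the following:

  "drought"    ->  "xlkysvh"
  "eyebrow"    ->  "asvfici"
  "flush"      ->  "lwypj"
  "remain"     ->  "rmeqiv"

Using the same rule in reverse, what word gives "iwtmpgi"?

The output letters match the input read backwards, each shifted +4: drought reversed is thguord. Read the word backwards and shift each letter +4.
Undoing it on iwtmpgi: shift back: i−4=e, w−4=s, t−4=p, m−4=i, p−4=l, g−4=c, i−4=e → espilce; then reverse → eclipse.

eclipse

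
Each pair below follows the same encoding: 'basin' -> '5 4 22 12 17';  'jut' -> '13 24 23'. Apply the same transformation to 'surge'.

22 24 21 10 8

b is letter #2 and maps to 5: an offset of 3. Letters become their 1-based position plus 3 (so a→4, b→5, …).
On surge: s=19→22, u=21→24, r=18→21, g=7→10, e=5→8.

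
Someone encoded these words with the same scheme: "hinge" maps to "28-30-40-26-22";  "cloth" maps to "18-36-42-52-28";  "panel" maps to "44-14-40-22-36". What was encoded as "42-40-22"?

Each letter becomes 2×(its alphabet position, a=1..z=26) + 12.
Reversing it on 42-40-22: 42→(42−12)÷2=15=o, 40→(40−12)÷2=14=n, 22→(22−12)÷2=5=e.

one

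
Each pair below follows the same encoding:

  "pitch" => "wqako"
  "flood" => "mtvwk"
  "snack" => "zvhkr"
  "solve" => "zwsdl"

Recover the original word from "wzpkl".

Shifts by position in pitch: pos 0: p→w (+7), pos 1: i→q (+8), pos 2: t→a (+7), pos 3: c→k (+8) — repeating every 2. The shifts repeat in a cycle of length 2: positions 0,1,… shift by +7, +8, then the pattern repeats.
Decoding wzpkl: w−7=p, z−8=r, p−7=i, k−8=c, l−7=e.

price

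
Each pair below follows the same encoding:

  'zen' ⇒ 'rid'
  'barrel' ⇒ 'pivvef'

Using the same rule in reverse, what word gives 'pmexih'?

detail

The output letters match the input read backwards, each shifted +4: zen reversed is nez. Read the word backwards and shift each letter +4.
Decoding pmexih: shift back: p−4=l, m−4=i, e−4=a, x−4=t, i−4=e, h−4=d → liated; then reverse → detail.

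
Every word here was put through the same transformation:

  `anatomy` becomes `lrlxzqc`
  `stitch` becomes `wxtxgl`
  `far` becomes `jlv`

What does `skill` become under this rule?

wotpp

The shift depends on letter class: consonant n→r is +4, but vowel a→l is +11. Two shifts are in play — +11 for a/e/i/o/u, +4 for every other letter.
Applying it to skill: s(cons)+4=w, k(cons)+4=o, i(vowel)+11=t, l(cons)+4=p, l(cons)+4=p.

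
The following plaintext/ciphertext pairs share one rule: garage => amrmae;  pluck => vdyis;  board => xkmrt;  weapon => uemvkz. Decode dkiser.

This is an affine cipher: with a=0,…,z=25, each position x becomes (11x+12) mod 26.
Decoding dkiser: d(3)→19·(3−12)≡11=l; k(10)→19·(10−12)≡14=o; i(8)→19·(8−12)≡2=c; s(18)→19·(18−12)≡10=k; e(4)→19·(4−12)≡4=e; r(17)→19·(17−12)≡17=r (all mod 26).

locker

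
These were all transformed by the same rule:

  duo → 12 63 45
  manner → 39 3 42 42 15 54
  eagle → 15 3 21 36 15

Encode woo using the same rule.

With a=1..z=26, the number is 3·pos.
Applying it to woo: w=23→69, o=15→45, o=15→45.

69 45 45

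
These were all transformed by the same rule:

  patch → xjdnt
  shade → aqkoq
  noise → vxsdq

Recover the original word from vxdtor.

In patch: p→x is +8, a→j is +9, t→d is +10, c→n is +11 — the shift increases by 1 each position. The shift increases by 1 at each position, starting from +8: 8, 9, 10, ….
Undoing it on vxdtor: v−8=n, x−9=o, d−10=t, t−11=i, o−12=c, r−13=e.

notice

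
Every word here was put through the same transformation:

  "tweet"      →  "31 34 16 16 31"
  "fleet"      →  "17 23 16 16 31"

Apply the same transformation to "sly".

The number is (letter's place in the alphabet, a=1) + 11.
On sly: s=19→30, l=12→23, y=25→36.

30 23 36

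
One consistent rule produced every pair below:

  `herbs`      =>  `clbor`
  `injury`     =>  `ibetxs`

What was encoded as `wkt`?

Two steps: reverse the string, then apply a Caesar shift of +10.
Undoing it on wkt: shift back: w−10=m, k−10=a, t−10=j → maj; then reverse → jam.

jam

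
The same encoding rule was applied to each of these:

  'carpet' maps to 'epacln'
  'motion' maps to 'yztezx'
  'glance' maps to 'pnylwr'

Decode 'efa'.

put

The word is reversed, then every letter is shifted forward by 11.
Undoing it on efa: shift back: e−11=t, f−11=u, a−11=p → tup; then reverse → put.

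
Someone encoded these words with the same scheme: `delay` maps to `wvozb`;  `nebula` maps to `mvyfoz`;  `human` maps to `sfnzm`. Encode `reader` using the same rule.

Each pair mirrors across the alphabet (d↔w, e↔v, l↔o): positions sum to 25. Letters are reflected about the middle of the alphabet (position → 25−position): Atbash.
Applying it to reader: r↔i, e↔v, a↔z, d↔w, e↔v, r↔i.

ivzwvi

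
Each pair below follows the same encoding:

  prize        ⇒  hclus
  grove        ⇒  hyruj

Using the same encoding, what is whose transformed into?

hvrkz

The output letters match the input read backwards, each shifted +3: prize reversed is ezirp. The word is reversed, then every letter is shifted forward by 3.
For whose: reverse → esohw; then shift: e+3=h, s+3=v, o+3=r, h+3=k, w+3=z.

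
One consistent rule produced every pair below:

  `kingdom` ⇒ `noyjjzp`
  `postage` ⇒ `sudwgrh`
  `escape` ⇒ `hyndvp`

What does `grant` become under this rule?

Shifts by position in kingdom: pos 0: k→n (+3), pos 1: i→o (+6), pos 2: n→y (+11), pos 3: g→j (+3), pos 4: d→j (+6), pos 5: o→z (+11) — repeating every 3. A repeating key of period 3 is used — shifts +3, +6, +11 over and over.
For grant: g+3=j, r+6=x, a+11=l, n+3=q, t+6=z.

jxlqz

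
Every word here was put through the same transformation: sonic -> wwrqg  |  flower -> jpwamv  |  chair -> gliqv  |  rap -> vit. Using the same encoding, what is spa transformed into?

wti

The shift depends on letter class: consonant s→w is +4, but vowel o→w is +8. The rule splits by letter class: vowels +8, consonants +4.
Applying it to spa: s(cons)+4=w, p(cons)+4=t, a(vowel)+8=i.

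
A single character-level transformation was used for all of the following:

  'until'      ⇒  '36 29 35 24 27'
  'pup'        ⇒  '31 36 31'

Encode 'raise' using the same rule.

33 16 24 34 20

Each letter is replaced by its alphabet position (a=1..z=26) + 15.
On raise: r=18→33, a=1→16, i=9→24, s=19→34, e=5→20.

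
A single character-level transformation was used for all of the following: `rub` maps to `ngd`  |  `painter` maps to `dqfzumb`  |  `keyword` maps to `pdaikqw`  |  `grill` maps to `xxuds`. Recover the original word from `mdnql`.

The output letters match the input read backwards, each shifted +12: rub reversed is bur. Read the word backwards and shift each letter +12.
Reversing it on mdnql: shift back: m−12=a, d−12=r, n−12=b, q−12=e, l−12=z → arbez; then reverse → zebra.

zebra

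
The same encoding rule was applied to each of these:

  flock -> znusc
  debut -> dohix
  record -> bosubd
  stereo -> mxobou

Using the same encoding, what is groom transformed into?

Each letter's alphabet position (a=0..z=25) is mapped through 11·x+22 mod 26 — an affine cipher.
Applying it to groom: g(6)→11·6+22≡10=k; r(17)→11·17+22≡1=b; o(14)→11·14+22≡20=u; o(14)→11·14+22≡20=u; m(12)→11·12+22≡24=y (all mod 26).

kbuuy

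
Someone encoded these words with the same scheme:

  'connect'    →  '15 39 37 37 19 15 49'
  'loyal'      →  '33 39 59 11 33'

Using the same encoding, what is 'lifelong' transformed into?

The formula is n = 2×(alphabet index, a=1) + 9.
On lifelong: l=12→33, i=9→27, f=6→21, e=5→19, l=12→33, o=15→39, n=14→37, g=7→23.

33 27 21 19 33 39 37 23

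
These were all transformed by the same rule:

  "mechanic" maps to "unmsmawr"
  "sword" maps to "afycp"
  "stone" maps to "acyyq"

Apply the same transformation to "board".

Letter i (0-indexed) is shifted by i+8, so successive shifts are 8, 9, 10, ….
On board: b+8=j, o+9=x, a+10=k, r+11=c, d+12=p.

jxkcp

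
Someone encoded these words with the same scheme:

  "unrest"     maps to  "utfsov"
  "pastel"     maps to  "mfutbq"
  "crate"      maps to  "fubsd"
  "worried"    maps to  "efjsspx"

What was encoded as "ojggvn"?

muffin

Read the word backwards and shift each letter +1.
Undoing it on ojggvn: shift back: o−1=n, j−1=i, g−1=f, g−1=f, v−1=u, n−1=m → niffum; then reverse → muffin.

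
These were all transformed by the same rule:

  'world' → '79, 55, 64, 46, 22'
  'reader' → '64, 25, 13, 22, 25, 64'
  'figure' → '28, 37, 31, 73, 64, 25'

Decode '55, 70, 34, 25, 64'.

The formula is n = 3×(alphabet index, a=1) + 10.
Decoding 55, 70, 34, 25, 64: 55→(55−10)÷3=15=o, 70→(70−10)÷3=20=t, 34→(34−10)÷3=8=h, 25→(25−10)÷3=5=e, 64→(64−10)÷3=18=r.

other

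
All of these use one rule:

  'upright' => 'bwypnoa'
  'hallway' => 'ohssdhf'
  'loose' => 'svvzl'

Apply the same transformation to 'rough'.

Compare letters: u→b is +7, p→w is +7, r→y is +7 — a constant shift. It's a constant shift of +7 (ROT7).
Applying it to rough: r+7=y, o+7=v, u+7=b, g+7=n, h+7=o.

yvbno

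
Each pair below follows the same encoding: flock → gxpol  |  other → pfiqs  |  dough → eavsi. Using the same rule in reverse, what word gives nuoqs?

The shifts repeat in a cycle of length 2: positions 0,1,… shift by +1, +12, then the pattern repeats.
Undoing it on nuoqs: n−1=m, u−12=i, o−1=n, q−12=e, s−1=r.

miner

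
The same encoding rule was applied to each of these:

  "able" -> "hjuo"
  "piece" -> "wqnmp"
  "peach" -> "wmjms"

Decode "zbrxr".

In able: a→h is +7, b→j is +8, l→u is +9, e→o is +10 — the shift increases by 1 each position. The shift increases by 1 at each position, starting from +7: 7, 8, 9, ….
Decoding zbrxr: z−7=s, b−8=t, r−9=i, x−10=n, r−11=g.

sting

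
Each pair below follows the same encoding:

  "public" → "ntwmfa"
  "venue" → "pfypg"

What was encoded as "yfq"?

The word is reversed, then every letter is shifted forward by 11.
Decoding yfq: shift back: y−11=n, f−11=u, q−11=f → nuf; then reverse → fun.

fun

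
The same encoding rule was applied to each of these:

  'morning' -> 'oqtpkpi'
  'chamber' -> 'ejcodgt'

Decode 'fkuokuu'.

dismiss

It's a constant shift of +2 (ROT2).
Decoding fkuokuu: f−2=d, k−2=i, u−2=s, o−2=m, k−2=i, u−2=s, u−2=s.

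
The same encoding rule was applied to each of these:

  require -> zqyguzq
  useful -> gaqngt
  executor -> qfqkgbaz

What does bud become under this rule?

The shift depends on letter class: consonant r→z is +8, but vowel e→q is +12. The rule splits by letter class: vowels +12, consonants +8.
For bud: b(cons)+8=j, u(vowel)+12=g, d(cons)+8=l.

jgl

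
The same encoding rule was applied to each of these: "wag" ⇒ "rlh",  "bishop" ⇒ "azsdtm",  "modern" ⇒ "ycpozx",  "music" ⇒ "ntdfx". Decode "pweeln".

cattle

The output letters match the input read backwards, each shifted +11: wag reversed is gaw. Read the word backwards and shift each letter +11.
Undoing it on pweeln: shift back: p−11=e, w−11=l, e−11=t, e−11=t, l−11=a, n−11=c → elttac; then reverse → cattle.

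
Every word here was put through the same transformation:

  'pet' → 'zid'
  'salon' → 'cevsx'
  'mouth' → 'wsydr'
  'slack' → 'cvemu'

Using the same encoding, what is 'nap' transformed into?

xez

Vowels shift forward by 4 and consonants shift forward by 10.
On nap: n(cons)+10=x, a(vowel)+4=e, p(cons)+10=z.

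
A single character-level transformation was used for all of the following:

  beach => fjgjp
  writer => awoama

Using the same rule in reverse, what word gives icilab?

Letter i (0-indexed) is shifted by i+4, so successive shifts are 4, 5, 6, ….
Undoing it on icilab: i−4=e, c−5=x, i−6=c, l−7=e, a−8=s, b−9=s.

excess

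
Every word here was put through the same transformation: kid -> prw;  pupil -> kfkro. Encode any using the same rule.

Letters are reflected about the middle of the alphabet (position → 25−position): Atbash.
Applying it to any: a↔z, n↔m, y↔b.

zmb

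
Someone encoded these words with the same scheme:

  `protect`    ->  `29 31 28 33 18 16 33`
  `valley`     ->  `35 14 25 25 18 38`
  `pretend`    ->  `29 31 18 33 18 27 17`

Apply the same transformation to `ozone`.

The number is (letter's place in the alphabet, a=1) + 13.
On ozone: o=15→28, z=26→39, o=15→28, n=14→27, e=5→18.

28 39 28 27 18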